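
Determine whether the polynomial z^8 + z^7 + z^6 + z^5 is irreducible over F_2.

No

Write h(z) = z^8 + z^7 + z^6 + z^5.
Check for roots in F_2: h(0) = 0 → root; h(1) = 0 → root.
h(0) = 0, so (z) divides h(z); h is reducible.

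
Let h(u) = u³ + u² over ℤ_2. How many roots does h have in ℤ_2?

Evaluate at each of the 2 elements of ℤ_2:
h(0) = 0 → root; h(1) = 0 → root.
Roots: {0, 1}.

2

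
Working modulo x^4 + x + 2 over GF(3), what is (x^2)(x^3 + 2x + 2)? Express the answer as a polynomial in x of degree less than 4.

Multiply in GF(3)[x]: (x^2)·(x^3 + 2x + 2) = x^5 + 2x^3 + 2x^2.
Reduce using x^4 ≡ 2x + 1 (mod x^4 + x + 2).
Reduced: 2x^3 + x^2 + x.

2x^3 + x^2 + x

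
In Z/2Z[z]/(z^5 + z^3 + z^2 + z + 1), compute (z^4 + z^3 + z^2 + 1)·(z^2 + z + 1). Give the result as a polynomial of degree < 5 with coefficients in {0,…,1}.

z^3 + z^2 + 1

Multiply in Z/2Z[z]: (z^4 + z^3 + z^2 + 1)·(z^2 + z + 1) = z^6 + z^4 + z + 1.
Reduce using z^5 ≡ z^3 + z^2 + z + 1 (mod z^5 + z^3 + z^2 + z + 1).
Reduced: z^3 + z^2 + 1.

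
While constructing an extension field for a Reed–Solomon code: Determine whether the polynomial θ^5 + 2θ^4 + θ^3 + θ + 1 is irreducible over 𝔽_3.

No

Write h(θ) = θ^5 + 2θ^4 + θ^3 + θ + 1.
Check for roots in 𝔽_3: h(0) = 1; h(1) = 0 → root; h(2) = 0 → root.
h(1) = 0, so (θ − 1) divides h(θ); h is reducible.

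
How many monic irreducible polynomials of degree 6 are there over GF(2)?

9

The number of monic irreducibles of degree 6 over GF(2) is (1/6)·Σ_{d∣6} μ(6/d) 2^d.
Divisors of 6: 1, 2, 3, 6; μ(6/d) for each: 1, -1, -1, 1.
Σ = 2^1 − 2^2 − 2^3 + 2^6 = 54.
N = 54/6 = 9.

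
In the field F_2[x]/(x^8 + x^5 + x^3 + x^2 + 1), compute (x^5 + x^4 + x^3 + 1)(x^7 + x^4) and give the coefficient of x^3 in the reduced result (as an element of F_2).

Multiply in F_2[x]: (x^5 + x^4 + x^3 + 1)·(x^7 + x^4) = x^12 + x^11 + x^10 + x^9 + x^8 + x^4.
Reduce using x^8 ≡ x^5 + x^3 + x^2 + 1 (mod x^8 + x^5 + x^3 + x^2 + 1).
Reduced: x^4 + x^3 + x^2.

1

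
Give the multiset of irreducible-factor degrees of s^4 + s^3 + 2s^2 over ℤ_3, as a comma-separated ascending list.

Write h(s) = s^4 + s^3 + 2s^2.
Roots in ℤ_3: h(0) = 0 → root; h(1) = 1; h(2) = 2.
Linear factors from roots: (s).
Complete factorization: h(s) = (s)^2·(s^2 + s + 2).
Factor degrees with multiplicity: 1 + 1 + 2 = 4.

1, 1, 2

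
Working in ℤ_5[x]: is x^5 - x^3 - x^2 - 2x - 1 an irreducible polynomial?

Write h(x) = x^5 - x^3 - x^2 - 2x - 1.
Check for roots in ℤ_5: h(0) = 4; h(1) = 1; h(2) = 0 → root; h(3) = 0 → root; h(4) = 0 → root.
h(2) = 0, so (x − 2) divides h(x); h is reducible.

No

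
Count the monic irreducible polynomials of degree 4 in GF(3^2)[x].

1620

The number of monic irreducibles of degree 4 over GF(9) is (1/4)·Σ_{d∣4} μ(4/d) 9^d.
Divisors of 4: 1, 2, 4; μ(4/d) for each: 0, -1, 1.
Σ = − 9^2 + 9^4 = 6480.
N = 6480/4 = 1620.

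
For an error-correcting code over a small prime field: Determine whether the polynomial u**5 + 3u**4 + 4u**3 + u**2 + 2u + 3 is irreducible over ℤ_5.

No

Write h(u) = u**5 + 3u**4 + 4u**3 + u**2 + 2u + 3.
Check for roots in ℤ_5: h(0) = 3; h(1) = 4; h(2) = 3; h(3) = 2; h(4) = 0 → root.
h(4) = 0, so (u − 4) divides h(u); h is reducible.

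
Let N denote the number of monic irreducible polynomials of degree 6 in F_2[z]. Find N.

9

x^(2^6) − x is the product of all monic irreducibles of degree dividing 6; Möbius inversion gives N = (1/6) Σ μ(6/d)·2^d.
Divisors of 6: 1, 2, 3, 6; μ(6/d) for each: 1, -1, -1, 1.
Σ = 2^1 − 2^2 − 2^3 + 2^6 = 54.
N = 54/6 = 9.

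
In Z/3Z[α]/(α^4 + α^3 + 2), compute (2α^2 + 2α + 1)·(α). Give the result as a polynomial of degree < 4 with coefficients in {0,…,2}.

2α^3 + 2α^2 + α

Multiply in Z/3Z[α]: (2α^2 + 2α + 1)·(α) = 2α^3 + 2α^2 + α.
Reduced: 2α^3 + 2α^2 + α.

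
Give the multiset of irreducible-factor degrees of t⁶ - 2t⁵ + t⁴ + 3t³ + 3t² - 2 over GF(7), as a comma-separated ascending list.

6

Write f(t) = t⁶ - 2t⁵ + t⁴ + 3t³ + 3t² - 2.
Complete factorization: f(t) = (t⁶ - 2t⁵ + t⁴ + 3t³ + 3t² - 2).
Factor degrees with multiplicity: 6 = 6.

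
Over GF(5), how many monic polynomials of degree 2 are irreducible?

The number of monic irreducibles of degree 2 over GF(5) is (1/2)·Σ_{d∣2} μ(2/d) 5^d.
Divisors of 2: 1, 2; μ(2/d) for each: -1, 1.
Σ = − 5^1 + 5^2 = 20.
N = 20/2 = 10.

10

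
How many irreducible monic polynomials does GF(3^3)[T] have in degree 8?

35303625630

Gauss's count: N_{27}(8) = (1/8) Σ_{d|8} μ(8/d)·27^d.
Divisors of 8: 1, 2, 4, 8; μ(8/d) for each: 0, 0, -1, 1.
Σ = − 27^4 + 27^8 = 282429005040.
N = 282429005040/8 = 35303625630.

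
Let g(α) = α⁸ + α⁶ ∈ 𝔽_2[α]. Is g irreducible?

Check for roots in 𝔽_2: g(0) = 0 → root; g(1) = 0 → root.
g(0) = 0, so (α) divides g(α); g is reducible.

No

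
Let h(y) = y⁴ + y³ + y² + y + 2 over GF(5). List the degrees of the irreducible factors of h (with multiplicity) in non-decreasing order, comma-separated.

Roots in GF(5): h(0) = 2; h(1) = 1; h(2) = 2; h(3) = 2; h(4) = 2.
Complete factorization: h(y) = (y² + 3y + 3)·(y² + 3y + 4).
Factor degrees with multiplicity: 2 + 2 = 4.

2, 2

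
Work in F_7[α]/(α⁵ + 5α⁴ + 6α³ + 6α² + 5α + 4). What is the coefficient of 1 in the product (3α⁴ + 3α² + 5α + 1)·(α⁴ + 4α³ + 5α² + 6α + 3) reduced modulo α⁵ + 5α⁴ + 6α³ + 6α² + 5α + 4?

Multiply in F_7[α]: (3α⁴ + 3α² + 5α + 1)·(α⁴ + 4α³ + 5α² + 6α + 3) = 3α⁸ + 5α⁷ + 4α⁶ + 3α⁴ + 5α³ + 2α² + 3.
Reduce using α⁵ ≡ 2α⁴ + α³ + α² + 2α + 3 (mod α⁵ + 5α⁴ + 6α³ + 6α² + 5α + 4).
Reduced: 4α⁴ + 4α³ + 4α² + 2.

2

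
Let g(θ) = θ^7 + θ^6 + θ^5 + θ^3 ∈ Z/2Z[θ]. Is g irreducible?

Check for roots in Z/2Z: g(0) = 0 → root; g(1) = 0 → root.
g(0) = 0, so (θ) divides g(θ); g is reducible.

No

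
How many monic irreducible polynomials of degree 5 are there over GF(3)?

Gauss's count: N_{3}(5) = (1/5) Σ_{d|5} μ(5/d)·3^d.
Divisors of 5: 1, 5; μ(5/d) for each: -1, 1.
Σ = − 3^1 + 3^5 = 240.
N = 240/5 = 48.

48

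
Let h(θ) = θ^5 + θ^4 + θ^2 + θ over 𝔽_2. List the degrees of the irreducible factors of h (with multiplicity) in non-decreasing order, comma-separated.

Roots in 𝔽_2: h(0) = 0 → root; h(1) = 0 → root.
Linear factors from roots: (θ), (θ + 1).
Complete factorization: h(θ) = (θ)·(θ + 1)^2·(θ^2 + θ + 1).
Factor degrees with multiplicity: 1 + 1 + 1 + 2 = 5.

1, 1, 1, 2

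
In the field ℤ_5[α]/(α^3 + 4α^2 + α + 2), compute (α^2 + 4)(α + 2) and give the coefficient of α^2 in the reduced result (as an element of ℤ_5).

3

Multiply in ℤ_5[α]: (α^2 + 4)·(α + 2) = α^3 + 2α^2 + 4α + 3.
Reduce using α^3 ≡ α^2 + 4α + 3 (mod α^3 + 4α^2 + α + 2).
Reduced: 3α^2 + 3α + 1.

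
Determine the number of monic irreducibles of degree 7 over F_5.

The number of monic irreducibles of degree 7 over GF(5) is (1/7)·Σ_{d∣7} μ(7/d) 5^d.
Divisors of 7: 1, 7; μ(7/d) for each: -1, 1.
Σ = − 5^1 + 5^7 = 78120.
N = 78120/7 = 11160.

11160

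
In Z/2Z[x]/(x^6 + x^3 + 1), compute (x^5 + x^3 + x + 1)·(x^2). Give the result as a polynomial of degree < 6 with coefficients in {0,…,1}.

x^5 + x^4 + x^3 + x^2 + x

Multiply in Z/2Z[x]: (x^5 + x^3 + x + 1)·(x^2) = x^7 + x^5 + x^3 + x^2.
Reduce using x^6 ≡ x^3 + 1 (mod x^6 + x^3 + 1).
Reduced: x^5 + x^4 + x^3 + x^2 + x.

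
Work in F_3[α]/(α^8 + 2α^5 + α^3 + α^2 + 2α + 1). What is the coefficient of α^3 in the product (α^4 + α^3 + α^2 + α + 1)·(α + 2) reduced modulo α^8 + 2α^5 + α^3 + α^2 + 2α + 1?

Multiply in F_3[α]: (α^4 + α^3 + α^2 + α + 1)·(α + 2) = α^5 + 2.
Reduced: α^5 + 2.

0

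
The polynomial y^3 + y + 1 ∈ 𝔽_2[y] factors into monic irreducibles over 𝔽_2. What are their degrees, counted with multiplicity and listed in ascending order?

3

Write g(y) = y^3 + y + 1.
Roots in 𝔽_2: g(0) = 1; g(1) = 1.
Complete factorization: g(y) = (y^3 + y + 1).
Factor degrees with multiplicity: 3 = 3.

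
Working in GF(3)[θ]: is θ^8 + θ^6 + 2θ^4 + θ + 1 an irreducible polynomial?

Write f(θ) = θ^8 + θ^6 + 2θ^4 + θ + 1.
Check for roots in GF(3): f(0) = 1; f(1) = 0 → root; f(2) = 1.
f(1) = 0, so (θ − 1) divides f(θ); f is reducible.

No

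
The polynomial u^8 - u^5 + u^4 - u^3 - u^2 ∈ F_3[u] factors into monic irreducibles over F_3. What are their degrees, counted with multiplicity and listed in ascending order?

Write f(u) = u^8 - u^5 + u^4 - u^3 - u^2.
Roots in F_3: f(0) = 0 → root; f(1) = 2; f(2) = 0 → root.
Linear factors from roots: (u), (u + 1).
Complete factorization: f(u) = (u)^2·(u + 1)^2·(u^2 + 1)·(u^2 + u - 1).
Factor degrees with multiplicity: 1 + 1 + 1 + 1 + 2 + 2 = 8.

1, 1, 1, 1, 2, 2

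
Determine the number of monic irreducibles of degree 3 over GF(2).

The number of monic irreducibles of degree 3 over GF(2) is (1/3)·Σ_{d∣3} μ(3/d) 2^d.
Divisors of 3: 1, 3; μ(3/d) for each: -1, 1.
Σ = − 2^1 + 2^3 = 6.
N = 6/3 = 2.

2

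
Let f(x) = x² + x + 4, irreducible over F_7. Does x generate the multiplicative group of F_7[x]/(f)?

No

|GF(7^2)^×| = 7^2 − 1 = 48. Prime factorization: 48 = 2^4·3.
f is primitive ⇔ x has order 48 in GF(7)[x]/(f), i.e. x^(48/q) ≠ 1 for each prime q | 48.
x^(24) mod f = 1
x^(16) mod f = 2.
Since x^(24) = 1, the order of x divides 24 < 48; not primitive.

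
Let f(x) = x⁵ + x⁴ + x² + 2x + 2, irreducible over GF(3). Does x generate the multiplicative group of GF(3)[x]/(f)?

No

|GF(3^5)^×| = 3^5 − 1 = 242. Prime factorization: 242 = 2·11^2.
f is primitive ⇔ x has order 242 in GF(3)[x]/(f), i.e. x^(242/q) ≠ 1 for each prime q | 242.
x^(121) mod f = 1
x^(22) mod f = x⁴ + 2x³ + 2.
Since x^(121) = 1, the order of x divides 121 < 242; not primitive.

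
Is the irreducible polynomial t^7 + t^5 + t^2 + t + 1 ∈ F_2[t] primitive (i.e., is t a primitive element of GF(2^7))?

Write f(t) = t^7 + t^5 + t^2 + t + 1.
|GF(2^7)^×| = 2^7 − 1 = 127. Prime factorization: 127 = 127.
f is primitive ⇔ t has order 127 in GF(2)[t]/(f), i.e. t^(127/q) ≠ 1 for each prime q | 127.
t^(1) mod f = t.
None equal 1, so t has full order 127; f is primitive.

Yes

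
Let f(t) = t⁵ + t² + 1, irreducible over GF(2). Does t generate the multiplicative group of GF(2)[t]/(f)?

Yes

|GF(2^5)^×| = 2^5 − 1 = 31. Prime factorization: 31 = 31.
f is primitive ⇔ t has order 31 in GF(2)[t]/(f), i.e. t^(31/q) ≠ 1 for each prime q | 31.
t^(1) mod f = t.
None equal 1, so t has full order 31; f is primitive.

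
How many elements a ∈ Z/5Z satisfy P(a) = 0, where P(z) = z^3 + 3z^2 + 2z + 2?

Evaluate at each of the 5 elements of Z/5Z:
P(0) = 2; P(1) = 3; P(2) = 1; P(3) = 2; P(4) = 2.
No element is a root.

0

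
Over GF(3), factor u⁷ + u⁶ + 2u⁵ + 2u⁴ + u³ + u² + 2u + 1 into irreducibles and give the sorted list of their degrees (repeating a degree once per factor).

7

Write h(u) = u⁷ + u⁶ + 2u⁵ + 2u⁴ + u³ + u² + 2u + 1.
Roots in GF(3): h(0) = 1; h(1) = 2; h(2) = 2.
Complete factorization: h(u) = (u⁷ + u⁶ + 2u⁵ + 2u⁴ + u³ + u² + 2u + 1).
Factor degrees with multiplicity: 7 = 7.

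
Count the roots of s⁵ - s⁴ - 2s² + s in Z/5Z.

3

Write P(s) = s⁵ - s⁴ - 2s² + s.
Evaluate at each of the 5 elements of Z/5Z:
P(0) = 0 → root; P(1) = 4; P(2) = 0 → root; P(3) = 2; P(4) = 0 → root.
Roots: {0, 2, 4}.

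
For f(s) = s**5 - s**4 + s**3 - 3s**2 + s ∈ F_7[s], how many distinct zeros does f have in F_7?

Evaluate at each of the 7 elements of F_7:
f(0) = 0 → root; f(1) = 6; f(2) = 0 → root; f(3) = 4; f(4) = 4; f(5) = 0 → root; f(6) = 0 → root.
Roots: {0, 2, 5, 6}.

4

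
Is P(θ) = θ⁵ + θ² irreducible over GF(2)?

Check for roots in GF(2): P(0) = 0 → root; P(1) = 0 → root.
P(0) = 0, so (θ) divides P(θ); P is reducible.

No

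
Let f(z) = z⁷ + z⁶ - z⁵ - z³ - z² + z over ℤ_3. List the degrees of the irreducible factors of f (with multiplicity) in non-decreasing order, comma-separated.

1, 1, 1, 2, 2

Roots in ℤ_3: f(0) = 0 → root; f(1) = 0 → root; f(2) = 0 → root.
Linear factors from roots: (z), (z - 1), (z + 1).
Complete factorization: f(z) = (z)·(z + 1)·(z - 1)·(z² + 1)·(z² + z - 1).
Factor degrees with multiplicity: 1 + 1 + 1 + 2 + 2 = 7.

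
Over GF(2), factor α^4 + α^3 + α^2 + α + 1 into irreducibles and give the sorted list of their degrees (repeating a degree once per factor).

Write h(α) = α^4 + α^3 + α^2 + α + 1.
Roots in GF(2): h(0) = 1; h(1) = 1.
Complete factorization: h(α) = (α^4 + α^3 + α^2 + α + 1).
Factor degrees with multiplicity: 4 = 4.

4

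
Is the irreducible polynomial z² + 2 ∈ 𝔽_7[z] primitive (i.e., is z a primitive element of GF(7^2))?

No

Write f(z) = z² + 2.
|GF(7^2)^×| = 7^2 − 1 = 48. Prime factorization: 48 = 2^4·3.
f is primitive ⇔ z has order 48 in GF(7)[z]/(f), i.e. z^(48/q) ≠ 1 for each prime q | 48.
z^(24) mod f = 1
z^(16) mod f = 4.
Since z^(24) = 1, the order of z divides 24 < 48; not primitive.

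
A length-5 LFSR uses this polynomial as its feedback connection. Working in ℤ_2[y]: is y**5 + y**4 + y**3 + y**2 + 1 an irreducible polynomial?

Yes

Write m(y) = y**5 + y**4 + y**3 + y**2 + 1.
Check for roots in ℤ_2: m(0) = 1; m(1) = 1.
No roots, so no linear factors.
Monic irreducibles of degree 2 over GF(2): y**2 + y + 1.
None of them divide m (all give nonzero remainder).
No irreducible factor of degree ≤ 2 exists, so m is irreducible over GF(2).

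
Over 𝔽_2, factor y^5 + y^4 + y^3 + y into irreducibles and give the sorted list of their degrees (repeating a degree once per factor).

1, 1, 3

Write f(y) = y^5 + y^4 + y^3 + y.
Roots in 𝔽_2: f(0) = 0 → root; f(1) = 0 → root.
Linear factors from roots: (y), (y + 1).
Complete factorization: f(y) = (y)·(y + 1)·(y^3 + y + 1).
Factor degrees with multiplicity: 1 + 1 + 3 = 5.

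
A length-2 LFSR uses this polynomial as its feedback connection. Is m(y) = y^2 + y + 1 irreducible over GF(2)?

Check for roots in GF(2): m(0) = 1; m(1) = 1.
No roots. A degree-2 polynomial over a field with no linear factor is irreducible.

Yes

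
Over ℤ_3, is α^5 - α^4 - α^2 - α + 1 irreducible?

Yes

Write f(α) = α^5 - α^4 - α^2 - α + 1.
Check for roots in ℤ_3: f(0) = 1; f(1) = 2; f(2) = 2.
No roots, so no linear factors.
Monic irreducibles of degree 2 over GF(3): α^2 + 1, α^2 + α - 1, α^2 - α - 1.
None of them divide f (all give nonzero remainder).
No irreducible factor of degree ≤ 2 exists, so f is irreducible over GF(3).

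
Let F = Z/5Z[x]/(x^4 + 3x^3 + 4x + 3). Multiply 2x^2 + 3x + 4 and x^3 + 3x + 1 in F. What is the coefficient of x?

Multiply in Z/5Z[x]: (2x^2 + 3x + 4)·(x^3 + 3x + 1) = 2x^5 + 3x^4 + x^2 + 4.
Reduce using x^4 ≡ 2x^3 + x + 2 (mod x^4 + 3x^3 + 4x + 3).
Reduced: 4x^3 + 3x^2 + x + 3.

1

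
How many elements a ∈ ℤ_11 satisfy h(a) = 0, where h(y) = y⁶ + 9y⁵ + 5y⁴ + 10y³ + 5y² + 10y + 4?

Evaluate at each of the 11 elements of ℤ_11:
h(0) = 4; h(1) = 0 → root; h(2) = 6; h(3) = 7; h(4) = 0 → root; h(5) = 3; h(6) = 3; h(7) = 8; h(8) = 5; h(9) = 0 → root; h(10) = 8.
Roots: {1, 4, 9}.

3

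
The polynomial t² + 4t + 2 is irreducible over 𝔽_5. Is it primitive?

Write f(t) = t² + 4t + 2.
|GF(5^2)^×| = 5^2 − 1 = 24. Prime factorization: 24 = 2^3·3.
f is primitive ⇔ t has order 24 in GF(5)[t]/(f), i.e. t^(24/q) ≠ 1 for each prime q | 24.
t^(12) mod f = 4.
t^(8) mod f = 2t + 1.
None equal 1, so t has full order 24; f is primitive.

Yes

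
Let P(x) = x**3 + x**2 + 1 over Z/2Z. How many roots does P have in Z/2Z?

Evaluate at each of the 2 elements of Z/2Z:
P(0) = 1; P(1) = 1.
No element is a root.

0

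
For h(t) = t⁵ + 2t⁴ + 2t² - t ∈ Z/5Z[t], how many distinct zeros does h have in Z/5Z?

Evaluate at each of the 5 elements of Z/5Z:
h(0) = 0 → root; h(1) = 4; h(2) = 0 → root; h(3) = 0 → root; h(4) = 4.
Roots: {0, 2, 3}.

3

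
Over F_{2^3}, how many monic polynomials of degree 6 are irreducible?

43596

The number of monic irreducibles of degree 6 over GF(8) is (1/6)·Σ_{d∣6} μ(6/d) 8^d.
Divisors of 6: 1, 2, 3, 6; μ(6/d) for each: 1, -1, -1, 1.
Σ = 8^1 − 8^2 − 8^3 + 8^6 = 261576.
N = 261576/6 = 43596.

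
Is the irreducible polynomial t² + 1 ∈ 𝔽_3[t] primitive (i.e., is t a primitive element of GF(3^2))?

Write f(t) = t² + 1.
|GF(3^2)^×| = 3^2 − 1 = 8. Prime factorization: 8 = 2^3.
f is primitive ⇔ t has order 8 in GF(3)[t]/(f), i.e. t^(8/q) ≠ 1 for each prime q | 8.
t^(4) mod f = 1
Since t^(4) = 1, the order of t divides 4 < 8; not primitive.

No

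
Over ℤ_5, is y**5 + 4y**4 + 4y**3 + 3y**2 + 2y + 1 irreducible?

No

Write h(y) = y**5 + 4y**4 + 4y**3 + 3y**2 + 2y + 1.
Check for roots in ℤ_5: h(0) = 1; h(1) = 0 → root; h(2) = 0 → root; h(3) = 4; h(4) = 1.
h(1) = 0, so (y − 1) divides h(y); h is reducible.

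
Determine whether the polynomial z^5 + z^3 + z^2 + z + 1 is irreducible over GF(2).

Yes

Write h(z) = z^5 + z^3 + z^2 + z + 1.
Check for roots in GF(2): h(0) = 1; h(1) = 1.
No roots, so no linear factors.
Monic irreducibles of degree 2 over GF(2): z^2 + z + 1.
None of them divide h (all give nonzero remainder).
No irreducible factor of degree ≤ 2 exists, so h is irreducible over GF(2).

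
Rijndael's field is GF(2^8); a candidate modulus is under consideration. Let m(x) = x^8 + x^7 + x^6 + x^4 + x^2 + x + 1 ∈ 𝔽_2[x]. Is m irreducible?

Check for roots in 𝔽_2: m(0) = 1; m(1) = 1.
No roots, so no linear factors.
Monic irreducibles of degree 2 over GF(2): x^2 + x + 1.
None of them divide m (all give nonzero remainder).
Monic irreducibles of degree 3 over GF(2): x^3 + x + 1, x^3 + x^2 + 1.
None of them divide m (all give nonzero remainder).
Monic irreducibles of degree 4 over GF(2): x^4 + x + 1, x^4 + x^3 + 1, x^4 + x^3 + x^2 + x + 1.
None of them divide m (all give nonzero remainder).
No irreducible factor of degree ≤ 4 exists, so m is irreducible over GF(2).

Yes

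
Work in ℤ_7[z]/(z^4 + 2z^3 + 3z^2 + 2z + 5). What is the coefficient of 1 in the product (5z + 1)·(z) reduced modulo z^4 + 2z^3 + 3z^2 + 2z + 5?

Multiply in ℤ_7[z]: (5z + 1)·(z) = 5z^2 + z.
Reduced: 5z^2 + z.

0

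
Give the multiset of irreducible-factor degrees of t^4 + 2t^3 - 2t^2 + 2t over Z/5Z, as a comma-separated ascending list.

1, 1, 2

Write g(t) = t^4 + 2t^3 - 2t^2 + 2t.
Roots in Z/5Z: g(0) = 0 → root; g(1) = 3; g(2) = 3; g(3) = 3; g(4) = 0 → root.
Linear factors from roots: (t), (t + 1).
Complete factorization: g(t) = (t)·(t + 1)·(t^2 + t + 2).
Factor degrees with multiplicity: 1 + 1 + 2 = 4.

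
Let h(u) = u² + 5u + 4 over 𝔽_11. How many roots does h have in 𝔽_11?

Evaluate at each of the 11 elements of 𝔽_11:
h(0) = 4; h(1) = 10; h(2) = 7; h(3) = 6; h(4) = 7; h(5) = 10; h(6) = 4; h(7) = 0 → root; h(8) = 9; h(9) = 9; h(10) = 0 → root.
Roots: {7, 10}.

2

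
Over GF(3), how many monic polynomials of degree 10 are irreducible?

x^(3^10) − x is the product of all monic irreducibles of degree dividing 10; Möbius inversion gives N = (1/10) Σ μ(10/d)·3^d.
Divisors of 10: 1, 2, 5, 10; μ(10/d) for each: 1, -1, -1, 1.
Σ = 3^1 − 3^2 − 3^5 + 3^10 = 58800.
N = 58800/10 = 5880.

5880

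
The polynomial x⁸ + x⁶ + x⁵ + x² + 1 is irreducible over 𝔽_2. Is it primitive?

Write f(x) = x⁸ + x⁶ + x⁵ + x² + 1.
|GF(2^8)^×| = 2^8 − 1 = 255. Prime factorization: 255 = 3·5·17.
f is primitive ⇔ x has order 255 in GF(2)[x]/(f), i.e. x^(255/q) ≠ 1 for each prime q | 255.
x^(85) mod f = x⁷ + x³ + 1.
x^(51) mod f = x⁶ + x⁵ + 1.
x^(15) mod f = x⁷ + x⁶ + x⁵ + x⁴ + x² + x + 1.
None equal 1, so x has full order 255; f is primitive.

Yes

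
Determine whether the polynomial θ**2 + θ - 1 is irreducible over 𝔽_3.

Write f(θ) = θ**2 + θ - 1.
Check for roots in 𝔽_3: f(0) = 2; f(1) = 1; f(2) = 2.
No roots. A degree-2 polynomial over a field with no linear factor is irreducible.

Yes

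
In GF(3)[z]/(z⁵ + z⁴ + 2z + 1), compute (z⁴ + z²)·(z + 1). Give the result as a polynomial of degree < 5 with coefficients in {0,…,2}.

Multiply in GF(3)[z]: (z⁴ + z²)·(z + 1) = z⁵ + z⁴ + z³ + z².
Reduce using z⁵ ≡ 2z⁴ + z + 2 (mod z⁵ + z⁴ + 2z + 1).
Reduced: z³ + z² + z + 2.

z^3 + z^2 + z + 2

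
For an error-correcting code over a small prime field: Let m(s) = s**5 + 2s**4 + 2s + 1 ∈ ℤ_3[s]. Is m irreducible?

No

Check for roots in ℤ_3: m(0) = 1; m(1) = 0 → root; m(2) = 0 → root.
m(1) = 0, so (s − 1) divides m(s); m is reducible.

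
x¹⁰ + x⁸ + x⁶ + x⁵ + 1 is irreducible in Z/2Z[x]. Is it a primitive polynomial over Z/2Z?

Write f(x) = x¹⁰ + x⁸ + x⁶ + x⁵ + 1.
|GF(2^10)^×| = 2^10 − 1 = 1023. Prime factorization: 1023 = 3·11·31.
f is primitive ⇔ x has order 1023 in GF(2)[x]/(f), i.e. x^(1023/q) ≠ 1 for each prime q | 1023.
x^(341) mod f = x⁸ + x⁶ + x⁵ + x⁴ + x.
x^(93) mod f = 1
x^(33) mod f = x⁷ + x⁵ + x³ + x² + 1.
Since x^(93) = 1, the order of x divides 93 < 1023; not primitive.

No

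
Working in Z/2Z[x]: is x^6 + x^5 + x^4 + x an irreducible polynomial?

No

Write P(x) = x^6 + x^5 + x^4 + x.
Check for roots in Z/2Z: P(0) = 0 → root; P(1) = 0 → root.
P(0) = 0, so (x) divides P(x); P is reducible.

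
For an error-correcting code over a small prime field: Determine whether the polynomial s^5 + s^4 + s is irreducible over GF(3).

No

Write g(s) = s^5 + s^4 + s.
Check for roots in GF(3): g(0) = 0 → root; g(1) = 0 → root; g(2) = 2.
g(0) = 0, so (s) divides g(s); g is reducible.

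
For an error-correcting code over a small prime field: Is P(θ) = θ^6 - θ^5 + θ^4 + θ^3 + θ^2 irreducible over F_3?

No

Check for roots in F_3: P(0) = 0 → root; P(1) = 0 → root; P(2) = 0 → root.
P(0) = 0, so (θ) divides P(θ); P is reducible.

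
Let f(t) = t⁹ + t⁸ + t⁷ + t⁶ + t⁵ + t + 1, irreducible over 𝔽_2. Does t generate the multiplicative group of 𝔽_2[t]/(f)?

Yes

|GF(2^9)^×| = 2^9 − 1 = 511. Prime factorization: 511 = 7·73.
f is primitive ⇔ t has order 511 in GF(2)[t]/(f), i.e. t^(511/q) ≠ 1 for each prime q | 511.
t^(73) mod f = t⁷ + t⁶ + t³ + 1.
t^(7) mod f = t⁷.
None equal 1, so t has full order 511; f is primitive.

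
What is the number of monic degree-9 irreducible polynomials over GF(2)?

56

x^(2^9) − x is the product of all monic irreducibles of degree dividing 9; Möbius inversion gives N = (1/9) Σ μ(9/d)·2^d.
Divisors of 9: 1, 3, 9; μ(9/d) for each: 0, -1, 1.
Σ = − 2^3 + 2^9 = 504.
N = 504/9 = 56.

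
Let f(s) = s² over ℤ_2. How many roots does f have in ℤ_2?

Evaluate at each of the 2 elements of ℤ_2:
f(0) = 0 → root; f(1) = 1.
Roots: {0}.

1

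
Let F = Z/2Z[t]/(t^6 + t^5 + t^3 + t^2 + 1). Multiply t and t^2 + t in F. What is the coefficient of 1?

Multiply in Z/2Z[t]: (t)·(t^2 + t) = t^3 + t^2.
Reduced: t^3 + t^2.

0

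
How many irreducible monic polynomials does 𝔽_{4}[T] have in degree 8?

x^(4^8) − x is the product of all monic irreducibles of degree dividing 8; Möbius inversion gives N = (1/8) Σ μ(8/d)·4^d.
Divisors of 8: 1, 2, 4, 8; μ(8/d) for each: 0, 0, -1, 1.
Σ = − 4^4 + 4^8 = 65280.
N = 65280/8 = 8160.

8160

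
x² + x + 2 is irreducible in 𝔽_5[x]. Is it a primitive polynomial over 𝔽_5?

Yes

Write f(x) = x² + x + 2.
|GF(5^2)^×| = 5^2 − 1 = 24. Prime factorization: 24 = 2^3·3.
f is primitive ⇔ x has order 24 in GF(5)[x]/(f), i.e. x^(24/q) ≠ 1 for each prime q | 24.
x^(12) mod f = 4.
x^(8) mod f = 3x + 1.
None equal 1, so x has full order 24; f is primitive.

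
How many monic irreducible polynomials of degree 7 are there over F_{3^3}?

1494336168

x^(27^7) − x is the product of all monic irreducibles of degree dividing 7; Möbius inversion gives N = (1/7) Σ μ(7/d)·27^d.
Divisors of 7: 1, 7; μ(7/d) for each: -1, 1.
Σ = − 27^1 + 27^7 = 10460353176.
N = 10460353176/7 = 1494336168.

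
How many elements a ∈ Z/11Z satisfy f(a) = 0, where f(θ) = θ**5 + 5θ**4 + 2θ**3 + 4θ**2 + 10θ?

2

Evaluate at each of the 11 elements of Z/11Z:
f(0) = 0 → root; f(1) = 0 → root; f(2) = 10; f(3) = 9; f(4) = 6; f(5) = 6; f(6) = 9; f(7) = 9; f(8) = 4; f(9) = 6; f(10) = 7.
Roots: {0, 1}.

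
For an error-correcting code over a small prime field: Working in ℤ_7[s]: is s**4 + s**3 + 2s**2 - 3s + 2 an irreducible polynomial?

No

Write h(s) = s**4 + s**3 + 2s**2 - 3s + 2.
Check for roots in ℤ_7: h(0) = 2; h(1) = 3; h(2) = 0 → root; h(3) = 0 → root; h(4) = 6; h(5) = 3; h(6) = 0 → root.
h(2) = 0, so (s − 2) divides h(s); h is reducible.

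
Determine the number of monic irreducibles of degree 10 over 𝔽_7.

28245840

By the necklace-counting formula, N_7(10) = (1/10) Σ_{d|10} μ(10/d)·7^d.
Divisors of 10: 1, 2, 5, 10; μ(10/d) for each: 1, -1, -1, 1.
Σ = 7^1 − 7^2 − 7^5 + 7^10 = 282458400.
N = 282458400/10 = 28245840.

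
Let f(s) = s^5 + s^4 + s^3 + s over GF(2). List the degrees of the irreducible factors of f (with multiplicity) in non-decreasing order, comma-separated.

1, 1, 3

Roots in GF(2): f(0) = 0 → root; f(1) = 0 → root.
Linear factors from roots: (s), (s + 1).
Complete factorization: f(s) = (s)·(s + 1)·(s^3 + s + 1).
Factor degrees with multiplicity: 1 + 1 + 3 = 5.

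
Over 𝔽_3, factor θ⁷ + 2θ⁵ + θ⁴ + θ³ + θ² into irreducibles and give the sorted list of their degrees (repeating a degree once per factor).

Write g(θ) = θ⁷ + 2θ⁵ + θ⁴ + θ³ + θ².
Roots in 𝔽_3: g(0) = 0 → root; g(1) = 0 → root; g(2) = 1.
Linear factors from roots: (θ), (θ + 2).
Complete factorization: g(θ) = (θ + 2)·(θ)^2·(θ² + 1)·(θ² + θ + 2).
Factor degrees with multiplicity: 1 + 1 + 1 + 2 + 2 = 7.

1, 1, 1, 2, 2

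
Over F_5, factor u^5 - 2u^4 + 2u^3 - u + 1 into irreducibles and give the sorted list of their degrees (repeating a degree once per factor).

Write g(u) = u^5 - 2u^4 + 2u^3 - u + 1.
Roots in F_5: g(0) = 1; g(1) = 1; g(2) = 0 → root; g(3) = 3; g(4) = 2.
Linear factors from roots: (u - 2).
Complete factorization: g(u) = (u - 2)·(u^2 + u + 2)·(u^2 - u + 1).
Factor degrees with multiplicity: 1 + 2 + 2 = 5.

1, 2, 2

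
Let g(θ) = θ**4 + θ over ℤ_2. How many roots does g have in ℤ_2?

2

Evaluate at each of the 2 elements of ℤ_2:
g(0) = 0 → root; g(1) = 0 → root.
Roots: {0, 1}.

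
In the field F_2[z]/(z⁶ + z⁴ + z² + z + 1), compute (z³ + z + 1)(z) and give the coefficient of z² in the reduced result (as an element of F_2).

1

Multiply in F_2[z]: (z³ + z + 1)·(z) = z⁴ + z² + z.
Reduced: z⁴ + z² + z.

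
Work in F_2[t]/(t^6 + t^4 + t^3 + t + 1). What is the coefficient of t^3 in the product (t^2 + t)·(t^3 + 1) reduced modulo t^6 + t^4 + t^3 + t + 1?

Multiply in F_2[t]: (t^2 + t)·(t^3 + 1) = t^5 + t^4 + t^2 + t.
Reduced: t^5 + t^4 + t^2 + t.

0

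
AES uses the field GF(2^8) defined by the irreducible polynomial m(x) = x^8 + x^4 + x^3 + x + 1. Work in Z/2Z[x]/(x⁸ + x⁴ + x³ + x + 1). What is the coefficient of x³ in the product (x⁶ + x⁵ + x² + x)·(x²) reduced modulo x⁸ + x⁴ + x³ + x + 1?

0

Multiply in Z/2Z[x]: (x⁶ + x⁵ + x² + x)·(x²) = x⁸ + x⁷ + x⁴ + x³.
Reduce using x⁸ ≡ x⁴ + x³ + x + 1 (mod x⁸ + x⁴ + x³ + x + 1).
Reduced: x⁷ + x + 1.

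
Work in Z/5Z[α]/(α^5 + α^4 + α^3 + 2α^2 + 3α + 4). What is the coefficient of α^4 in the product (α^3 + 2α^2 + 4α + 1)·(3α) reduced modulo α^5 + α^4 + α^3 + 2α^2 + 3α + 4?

Multiply in Z/5Z[α]: (α^3 + 2α^2 + 4α + 1)·(3α) = 3α^4 + α^3 + 2α^2 + 3α.
Reduced: 3α^4 + α^3 + 2α^2 + 3α.

3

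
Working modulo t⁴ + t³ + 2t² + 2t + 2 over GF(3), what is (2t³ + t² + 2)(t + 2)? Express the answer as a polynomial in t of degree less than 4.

Multiply in GF(3)[t]: (2t³ + t² + 2)·(t + 2) = 2t⁴ + 2t³ + 2t² + 2t + 1.
Reduce using t⁴ ≡ 2t³ + t² + t + 1 (mod t⁴ + t³ + 2t² + 2t + 2).
Reduced: t² + t.

t^2 + t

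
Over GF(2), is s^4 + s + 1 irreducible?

Write P(s) = s^4 + s + 1.
Check for roots in GF(2): P(0) = 1; P(1) = 1.
No roots, so no linear factors.
Monic irreducibles of degree 2 over GF(2): s^2 + s + 1.
None of them divide P (all give nonzero remainder).
No irreducible factor of degree ≤ 2 exists, so P is irreducible over GF(2).

Yes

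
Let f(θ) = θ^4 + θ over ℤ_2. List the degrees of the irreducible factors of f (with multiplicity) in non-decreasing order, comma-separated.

Roots in ℤ_2: f(0) = 0 → root; f(1) = 0 → root.
Linear factors from roots: (θ), (θ + 1).
Complete factorization: f(θ) = (θ)·(θ + 1)·(θ^2 + θ + 1).
Factor degrees with multiplicity: 1 + 1 + 2 = 4.

1, 1, 2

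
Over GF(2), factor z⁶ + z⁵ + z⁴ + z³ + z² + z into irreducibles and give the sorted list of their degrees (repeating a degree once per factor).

Write f(z) = z⁶ + z⁵ + z⁴ + z³ + z² + z.
Roots in GF(2): f(0) = 0 → root; f(1) = 0 → root.
Linear factors from roots: (z), (z + 1).
Complete factorization: f(z) = (z)·(z + 1)·(z² + z + 1)^2.
Factor degrees with multiplicity: 1 + 1 + 2 + 2 = 6.

1, 1, 2, 2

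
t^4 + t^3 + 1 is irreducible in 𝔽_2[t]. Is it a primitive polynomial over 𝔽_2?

Write f(t) = t^4 + t^3 + 1.
|GF(2^4)^×| = 2^4 − 1 = 15. Prime factorization: 15 = 3·5.
f is primitive ⇔ t has order 15 in GF(2)[t]/(f), i.e. t^(15/q) ≠ 1 for each prime q | 15.
t^(5) mod f = t^3 + t + 1.
t^(3) mod f = t^3.
None equal 1, so t has full order 15; f is primitive.

Yes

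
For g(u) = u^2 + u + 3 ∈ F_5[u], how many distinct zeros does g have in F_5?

2

Evaluate at each of the 5 elements of F_5:
g(0) = 3; g(1) = 0 → root; g(2) = 4; g(3) = 0 → root; g(4) = 3.
Roots: {1, 3}.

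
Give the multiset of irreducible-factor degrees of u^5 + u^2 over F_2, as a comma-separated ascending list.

Write f(u) = u^5 + u^2.
Roots in F_2: f(0) = 0 → root; f(1) = 0 → root.
Linear factors from roots: (u), (u + 1).
Complete factorization: f(u) = (u + 1)·(u)^2·(u^2 + u + 1).
Factor degrees with multiplicity: 1 + 1 + 1 + 2 = 5.

1, 1, 1, 2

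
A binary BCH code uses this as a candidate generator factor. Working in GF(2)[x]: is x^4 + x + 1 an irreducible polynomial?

Write g(x) = x^4 + x + 1.
Check for roots in GF(2): g(0) = 1; g(1) = 1.
No roots, so no linear factors.
Monic irreducibles of degree 2 over GF(2): x^2 + x + 1.
None of them divide g (all give nonzero remainder).
No irreducible factor of degree ≤ 2 exists, so g is irreducible over GF(2).

Yes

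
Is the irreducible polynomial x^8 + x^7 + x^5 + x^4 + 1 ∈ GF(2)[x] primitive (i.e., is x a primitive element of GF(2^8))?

Write f(x) = x^8 + x^7 + x^5 + x^4 + 1.
|GF(2^8)^×| = 2^8 − 1 = 255. Prime factorization: 255 = 3·5·17.
f is primitive ⇔ x has order 255 in GF(2)[x]/(f), i.e. x^(255/q) ≠ 1 for each prime q | 255.
x^(85) mod f = x^7 + x^6 + x^3 + x^2 + 1.
x^(51) mod f = 1
x^(15) mod f = x^5 + x^4 + x + 1.
Since x^(51) = 1, the order of x divides 51 < 255; not primitive.

No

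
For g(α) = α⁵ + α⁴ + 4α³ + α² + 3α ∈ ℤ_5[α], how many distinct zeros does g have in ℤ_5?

4

Evaluate at each of the 5 elements of ℤ_5:
g(0) = 0 → root; g(1) = 0 → root; g(2) = 0 → root; g(3) = 0 → root; g(4) = 4.
Roots: {0, 1, 2, 3}.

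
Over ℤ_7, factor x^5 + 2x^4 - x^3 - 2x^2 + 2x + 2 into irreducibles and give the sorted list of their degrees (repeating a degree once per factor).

Write h(x) = x^5 + 2x^4 - x^3 - 2x^2 + 2x + 2.
Linear factors from roots: (x + 1).
Complete factorization: h(x) = (x + 1)^2·(x^3 - 2x + 2).
Factor degrees with multiplicity: 1 + 1 + 3 = 5.

1, 1, 3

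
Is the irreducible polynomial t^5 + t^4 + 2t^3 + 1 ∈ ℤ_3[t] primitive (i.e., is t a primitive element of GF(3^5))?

Yes

Write f(t) = t^5 + t^4 + 2t^3 + 1.
|GF(3^5)^×| = 3^5 − 1 = 242. Prime factorization: 242 = 2·11^2.
f is primitive ⇔ t has order 242 in GF(3)[t]/(f), i.e. t^(242/q) ≠ 1 for each prime q | 242.
t^(121) mod f = 2.
t^(22) mod f = t^4 + t^2 + 2t + 2.
None equal 1, so t has full order 242; f is primitive.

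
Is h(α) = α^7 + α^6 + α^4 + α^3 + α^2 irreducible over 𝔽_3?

Check for roots in 𝔽_3: h(0) = 0 → root; h(1) = 2; h(2) = 1.
h(0) = 0, so (α) divides h(α); h is reducible.

No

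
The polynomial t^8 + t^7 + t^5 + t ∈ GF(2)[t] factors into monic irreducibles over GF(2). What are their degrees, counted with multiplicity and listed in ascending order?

1, 1, 2, 4

Write h(t) = t^8 + t^7 + t^5 + t.
Roots in GF(2): h(0) = 0 → root; h(1) = 0 → root.
Linear factors from roots: (t), (t + 1).
Complete factorization: h(t) = (t)·(t + 1)·(t^2 + t + 1)·(t^4 + t^3 + 1).
Factor degrees with multiplicity: 1 + 1 + 2 + 4 = 8.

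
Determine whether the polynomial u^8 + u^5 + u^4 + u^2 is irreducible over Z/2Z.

No

Write h(u) = u^8 + u^5 + u^4 + u^2.
Check for roots in Z/2Z: h(0) = 0 → root; h(1) = 0 → root.
h(0) = 0, so (u) divides h(u); h is reducible.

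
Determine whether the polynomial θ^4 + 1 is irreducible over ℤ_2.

No

Write g(θ) = θ^4 + 1.
Check for roots in ℤ_2: g(0) = 1; g(1) = 0 → root.
g(1) = 0, so (θ − 1) divides g(θ); g is reducible.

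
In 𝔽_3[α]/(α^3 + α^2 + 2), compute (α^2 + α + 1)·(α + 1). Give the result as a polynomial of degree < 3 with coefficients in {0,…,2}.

α^2 + 2α + 2

Multiply in 𝔽_3[α]: (α^2 + α + 1)·(α + 1) = α^3 + 2α^2 + 2α + 1.
Reduce using α^3 ≡ 2α^2 + 1 (mod α^3 + α^2 + 2).
Reduced: α^2 + 2α + 2.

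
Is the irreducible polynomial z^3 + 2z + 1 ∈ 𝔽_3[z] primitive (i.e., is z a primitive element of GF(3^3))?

Write f(z) = z^3 + 2z + 1.
|GF(3^3)^×| = 3^3 − 1 = 26. Prime factorization: 26 = 2·13.
f is primitive ⇔ z has order 26 in GF(3)[z]/(f), i.e. z^(26/q) ≠ 1 for each prime q | 26.
z^(13) mod f = 2.
z^(2) mod f = z^2.
None equal 1, so z has full order 26; f is primitive.

Yes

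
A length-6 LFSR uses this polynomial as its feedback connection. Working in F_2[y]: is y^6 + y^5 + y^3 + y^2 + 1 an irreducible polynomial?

Write P(y) = y^6 + y^5 + y^3 + y^2 + 1.
Check for roots in F_2: P(0) = 1; P(1) = 1.
No roots, so no linear factors.
Monic irreducibles of degree 2 over GF(2): y^2 + y + 1.
None of them divide P (all give nonzero remainder).
Monic irreducibles of degree 3 over GF(2): y^3 + y + 1, y^3 + y^2 + 1.
None of them divide P (all give nonzero remainder).
No irreducible factor of degree ≤ 3 exists, so P is irreducible over GF(2).

Yes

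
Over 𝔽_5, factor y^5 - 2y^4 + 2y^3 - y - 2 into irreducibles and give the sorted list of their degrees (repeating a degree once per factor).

1, 4

Write f(y) = y^5 - 2y^4 + 2y^3 - y - 2.
Roots in 𝔽_5: f(0) = 3; f(1) = 3; f(2) = 2; f(3) = 0 → root; f(4) = 4.
Linear factors from roots: (y + 2).
Complete factorization: f(y) = (y + 2)·(y^4 + y^3 - 1).
Factor degrees with multiplicity: 1 + 4 = 5.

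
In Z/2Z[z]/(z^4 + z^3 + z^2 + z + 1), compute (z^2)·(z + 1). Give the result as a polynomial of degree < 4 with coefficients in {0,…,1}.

Multiply in Z/2Z[z]: (z^2)·(z + 1) = z^3 + z^2.
Reduced: z^3 + z^2.

z^3 + z^2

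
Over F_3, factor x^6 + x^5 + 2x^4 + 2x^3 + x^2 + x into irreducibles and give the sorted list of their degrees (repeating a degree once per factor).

1, 1, 2, 2

Write h(x) = x^6 + x^5 + 2x^4 + 2x^3 + x^2 + x.
Roots in F_3: h(0) = 0 → root; h(1) = 2; h(2) = 0 → root.
Linear factors from roots: (x), (x + 1).
Complete factorization: h(x) = (x)·(x + 1)·(x^2 + 1)^2.
Factor degrees with multiplicity: 1 + 1 + 2 + 2 = 6.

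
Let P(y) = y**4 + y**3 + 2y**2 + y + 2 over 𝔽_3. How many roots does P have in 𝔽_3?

Evaluate at each of the 3 elements of 𝔽_3:
P(0) = 2; P(1) = 1; P(2) = 0 → root.
Roots: {2}.

1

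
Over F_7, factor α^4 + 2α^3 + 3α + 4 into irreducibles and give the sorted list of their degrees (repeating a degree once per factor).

1, 1, 2

Write f(α) = α^4 + 2α^3 + 3α + 4.
Linear factors from roots: (α + 5), (α + 1).
Complete factorization: f(α) = (α + 1)·(α + 5)·(α^2 + 3α + 5).
Factor degrees with multiplicity: 1 + 1 + 2 = 4.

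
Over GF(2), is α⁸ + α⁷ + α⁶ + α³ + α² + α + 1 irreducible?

Yes

Write g(α) = α⁸ + α⁷ + α⁶ + α³ + α² + α + 1.
Check for roots in GF(2): g(0) = 1; g(1) = 1.
No roots, so no linear factors.
Monic irreducibles of degree 2 over GF(2): α² + α + 1.
None of them divide g (all give nonzero remainder).
Monic irreducibles of degree 3 over GF(2): α³ + α + 1, α³ + α² + 1.
None of them divide g (all give nonzero remainder).
Monic irreducibles of degree 4 over GF(2): α⁴ + α + 1, α⁴ + α³ + 1, α⁴ + α³ + α² + α + 1.
None of them divide g (all give nonzero remainder).
No irreducible factor of degree ≤ 4 exists, so g is irreducible over GF(2).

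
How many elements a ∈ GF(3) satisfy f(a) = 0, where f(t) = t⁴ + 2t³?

2

Evaluate at each of the 3 elements of GF(3):
f(0) = 0 → root; f(1) = 0 → root; f(2) = 2.
Roots: {0, 1}.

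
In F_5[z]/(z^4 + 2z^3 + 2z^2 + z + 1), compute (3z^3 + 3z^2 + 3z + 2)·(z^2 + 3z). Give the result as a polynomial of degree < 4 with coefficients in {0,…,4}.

Multiply in F_5[z]: (3z^3 + 3z^2 + 3z + 2)·(z^2 + 3z) = 3z^5 + 2z^4 + 2z^3 + z^2 + z.
Reduce using z^4 ≡ 3z^3 + 3z^2 + 4z + 4 (mod z^4 + 2z^3 + 2z^2 + z + 1).
Reduced: 4z^3 + z^2 + 2z + 4.

4z^3 + z^2 + 2z + 4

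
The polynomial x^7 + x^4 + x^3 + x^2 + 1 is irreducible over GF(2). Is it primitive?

Write f(x) = x^7 + x^4 + x^3 + x^2 + 1.
|GF(2^7)^×| = 2^7 − 1 = 127. Prime factorization: 127 = 127.
f is primitive ⇔ x has order 127 in GF(2)[x]/(f), i.e. x^(127/q) ≠ 1 for each prime q | 127.
x^(1) mod f = x.
None equal 1, so x has full order 127; f is primitive.

Yes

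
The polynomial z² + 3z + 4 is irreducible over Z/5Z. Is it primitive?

No

Write f(z) = z² + 3z + 4.
|GF(5^2)^×| = 5^2 − 1 = 24. Prime factorization: 24 = 2^3·3.
f is primitive ⇔ z has order 24 in GF(5)[z]/(f), i.e. z^(24/q) ≠ 1 for each prime q | 24.
z^(12) mod f = 1
z^(8) mod f = 3z + 4.
Since z^(12) = 1, the order of z divides 12 < 24; not primitive.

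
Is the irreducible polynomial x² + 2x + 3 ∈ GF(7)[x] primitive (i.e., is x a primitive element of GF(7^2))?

Yes

Write f(x) = x² + 2x + 3.
|GF(7^2)^×| = 7^2 − 1 = 48. Prime factorization: 48 = 2^4·3.
f is primitive ⇔ x has order 48 in GF(7)[x]/(f), i.e. x^(48/q) ≠ 1 for each prime q | 48.
x^(24) mod f = 6.
x^(16) mod f = 2.
None equal 1, so x has full order 48; f is primitive.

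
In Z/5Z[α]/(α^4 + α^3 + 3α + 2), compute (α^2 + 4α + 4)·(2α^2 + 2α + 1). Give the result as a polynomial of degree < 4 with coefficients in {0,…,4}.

3α^3 + 2α^2 + α

Multiply in Z/5Z[α]: (α^2 + 4α + 4)·(2α^2 + 2α + 1) = 2α^4 + 2α^2 + 2α + 4.
Reduce using α^4 ≡ 4α^3 + 2α + 3 (mod α^4 + α^3 + 3α + 2).
Reduced: 3α^3 + 2α^2 + α.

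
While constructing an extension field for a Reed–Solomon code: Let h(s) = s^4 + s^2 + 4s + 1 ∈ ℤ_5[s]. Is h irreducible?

Check for roots in ℤ_5: h(0) = 1; h(1) = 2; h(2) = 4; h(3) = 3; h(4) = 4.
No roots, so no linear factors.
Degree-2 irreducible divisors: test the 10 monic irreducibles of degree 2 over GF(5).
None of them divide h (all give nonzero remainder).
No irreducible factor of degree ≤ 2 exists, so h is irreducible over GF(5).

Yes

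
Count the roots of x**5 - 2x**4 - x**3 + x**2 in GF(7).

2

Write f(x) = x**5 - 2x**4 - x**3 + x**2.
Evaluate at each of the 7 elements of GF(7):
f(0) = 0 → root; f(1) = 6; f(2) = 3; f(3) = 0 → root; f(4) = 2; f(5) = 4; f(6) = 6.
Roots: {0, 3}.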